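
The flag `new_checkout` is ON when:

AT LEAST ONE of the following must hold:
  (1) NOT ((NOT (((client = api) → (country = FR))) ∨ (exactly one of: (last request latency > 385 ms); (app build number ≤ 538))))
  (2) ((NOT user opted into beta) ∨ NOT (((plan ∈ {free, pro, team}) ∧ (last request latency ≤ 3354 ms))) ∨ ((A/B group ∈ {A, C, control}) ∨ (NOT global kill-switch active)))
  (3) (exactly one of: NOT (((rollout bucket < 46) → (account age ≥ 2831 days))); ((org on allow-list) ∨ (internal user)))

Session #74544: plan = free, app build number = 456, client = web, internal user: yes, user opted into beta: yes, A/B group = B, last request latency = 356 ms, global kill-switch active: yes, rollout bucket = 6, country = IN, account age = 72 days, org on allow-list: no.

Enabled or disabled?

Atomic conditions:
  client = api: web == api is false
  country = FR: IN == FR is false
  last request latency > 385 ms: 356 > 385 is false
  app build number ≤ 538: 456 ≤ 538 is true
  NOT user opted into beta: yes → false
  plan ∈ {free, pro, team}: free is in the set → true
  last request latency ≤ 3354 ms: 356 ≤ 3354 is true
  A/B group ∈ {A, C, control}: B is not in the set → false
  NOT global kill-switch active: yes → false
  rollout bucket < 46: 6 < 46 is true
  account age ≥ 2831 days: 72 ≥ 2831 is false
  org on allow-list: no → false
  internal user: yes → true
Combine:
[1.1.1.1] false → false (antecedent false ⇒ implication holds) = true
[1.1.1] NOT true = false
[1.1.2] exactly-one(false, true) = true
[1.1] false OR true = true
[1] NOT true = false
[2.2.1] true AND true = true
[2.2] NOT true = false
[2.3] false OR false = false
[2] false OR false OR false = false
[3.1.1] true → false = false
[3.1] NOT false = true
[3.2] false OR true = true
[3] exactly-one(true, true) = false
[root] false OR false OR false = false
Overall: false → disabled

Disabled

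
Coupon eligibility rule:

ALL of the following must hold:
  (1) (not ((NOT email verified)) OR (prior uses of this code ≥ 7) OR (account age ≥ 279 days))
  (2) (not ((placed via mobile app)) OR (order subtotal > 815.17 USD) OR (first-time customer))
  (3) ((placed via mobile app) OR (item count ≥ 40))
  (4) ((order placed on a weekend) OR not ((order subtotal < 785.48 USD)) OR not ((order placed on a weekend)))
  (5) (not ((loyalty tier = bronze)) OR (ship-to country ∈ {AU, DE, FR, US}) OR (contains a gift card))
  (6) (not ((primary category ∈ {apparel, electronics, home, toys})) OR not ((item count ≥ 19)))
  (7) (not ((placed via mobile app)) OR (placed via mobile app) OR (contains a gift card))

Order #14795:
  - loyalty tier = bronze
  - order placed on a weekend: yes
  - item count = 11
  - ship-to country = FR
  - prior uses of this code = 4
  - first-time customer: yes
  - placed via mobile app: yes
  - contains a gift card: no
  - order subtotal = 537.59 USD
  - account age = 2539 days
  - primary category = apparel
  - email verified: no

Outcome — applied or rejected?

Applied

Atomic conditions:
  NOT email verified: no → true
  prior uses of this code ≥ 7: 4 ≥ 7 is false
  account age ≥ 279 days: 2539 ≥ 279 is true
  placed via mobile app: yes → true
  order subtotal > 815.17 USD: 537.59 > 815.17 is false
  first-time customer: yes → true
  item count ≥ 40: 11 ≥ 40 is false
  order placed on a weekend: yes → true
  order subtotal < 785.48 USD: 537.59 < 785.48 is true
  loyalty tier = bronze: bronze == bronze is true
  ship-to country ∈ {AU, DE, FR, US}: FR is in the set → true
  contains a gift card: no → false
  primary category ∈ {apparel, electronics, home, toys}: apparel is in the set → true
  item count ≥ 19: 11 ≥ 19 is false
Combine:
[1.1] NOT true = false
[1] false OR false OR true = true
[2.1] NOT true = false
[2] false OR false OR true = true
[3] true OR false = true
[4.2] NOT true = false
[4.3] NOT true = false
[4] true OR false OR false = true
[5.1] NOT true = false
[5] false OR true OR false = true
[6.1] NOT true = false
[6.2] NOT false = true
[6] false OR true = true
[7.1] NOT true = false
[7] false OR true OR false = true
[root] true AND true AND true AND true AND true AND true AND true = true
Overall: true → applied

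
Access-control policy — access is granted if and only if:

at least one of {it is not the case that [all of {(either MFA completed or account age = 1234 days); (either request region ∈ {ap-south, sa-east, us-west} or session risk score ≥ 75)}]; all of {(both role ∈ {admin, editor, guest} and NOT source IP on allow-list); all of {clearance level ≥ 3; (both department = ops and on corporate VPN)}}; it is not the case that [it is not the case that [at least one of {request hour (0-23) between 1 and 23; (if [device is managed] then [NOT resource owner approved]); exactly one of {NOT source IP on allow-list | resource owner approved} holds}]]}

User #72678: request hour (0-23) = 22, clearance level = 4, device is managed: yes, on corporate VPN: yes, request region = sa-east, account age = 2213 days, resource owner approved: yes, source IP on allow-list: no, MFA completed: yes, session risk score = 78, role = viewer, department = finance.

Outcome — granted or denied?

Atomic conditions:
  MFA completed: yes → true
  account age = 1234 days: 2213 == 1234 is false
  request region ∈ {ap-south, sa-east, us-west}: sa-east is in the set → true
  session risk score ≥ 75: 78 ≥ 75 is true
  role ∈ {admin, editor, guest}: viewer is not in the set → false
  NOT source IP on allow-list: no → true
  clearance level ≥ 3: 4 ≥ 3 is true
  department = ops: finance == ops is false
  on corporate VPN: yes → true
  request hour (0-23) between 1 and 23: 22 in [1, 23] is true
  device is managed: yes → true
  NOT resource owner approved: yes → false
  resource owner approved: yes → true
Combine:
[1.1.1] true OR false = true
[1.1.2] true OR true = true
[1.1] true AND true = true
[1] NOT true = false
[2.1] false AND true = false
[2.2.2] false AND true = false
[2.2] true AND false = false
[2] false AND false = false
[3.1.1.2] true → false = false
[3.1.1.3] exactly-one(true, true) = false
[3.1.1] true OR false OR false = true
[3.1] NOT true = false
[3] NOT false = true
[root] false OR false OR true = true
Overall: true → granted

Granted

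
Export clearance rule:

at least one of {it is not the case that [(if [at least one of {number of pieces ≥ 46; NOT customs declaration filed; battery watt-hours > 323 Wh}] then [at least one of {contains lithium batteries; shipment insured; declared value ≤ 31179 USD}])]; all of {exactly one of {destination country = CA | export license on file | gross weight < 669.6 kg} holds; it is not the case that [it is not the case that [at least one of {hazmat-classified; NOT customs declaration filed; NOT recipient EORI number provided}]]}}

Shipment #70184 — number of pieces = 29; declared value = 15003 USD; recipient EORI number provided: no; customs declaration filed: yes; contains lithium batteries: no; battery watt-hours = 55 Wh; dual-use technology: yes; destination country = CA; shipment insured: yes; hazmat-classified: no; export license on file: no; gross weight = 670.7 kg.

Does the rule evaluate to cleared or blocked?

Cleared

Atomic conditions:
  number of pieces ≥ 46: 29 ≥ 46 is false
  NOT customs declaration filed: yes → false
  battery watt-hours > 323 Wh: 55 > 323 is false
  contains lithium batteries: no → false
  shipment insured: yes → true
  declared value ≤ 31179 USD: 15003 ≤ 31179 is true
  destination country = CA: CA == CA is true
  export license on file: no → false
  gross weight < 669.6 kg: 670.7 < 669.6 is false
  hazmat-classified: no → false
  NOT recipient EORI number provided: no → true
Combine:
[1.1.1] false OR false OR false = false
[1.1.2] false OR true OR true = true
[1.1] false → true (antecedent false ⇒ implication holds) = true
[1] NOT true = false
[2.1] exactly-one(true, false, false) = true
[2.2.1.1] false OR false OR true = true
[2.2.1] NOT true = false
[2.2] NOT false = true
[2] true AND true = true
[root] false OR true = true
Overall: true → cleared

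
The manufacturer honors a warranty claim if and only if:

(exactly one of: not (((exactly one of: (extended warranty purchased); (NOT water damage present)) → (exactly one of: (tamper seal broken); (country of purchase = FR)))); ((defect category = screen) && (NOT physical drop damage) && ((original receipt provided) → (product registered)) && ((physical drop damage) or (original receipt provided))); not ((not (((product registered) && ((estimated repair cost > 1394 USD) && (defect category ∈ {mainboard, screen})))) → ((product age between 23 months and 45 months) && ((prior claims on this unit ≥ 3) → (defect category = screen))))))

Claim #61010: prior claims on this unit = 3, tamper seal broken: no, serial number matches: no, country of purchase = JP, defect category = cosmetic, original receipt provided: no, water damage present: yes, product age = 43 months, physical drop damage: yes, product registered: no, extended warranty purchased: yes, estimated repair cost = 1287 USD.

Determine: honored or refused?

Refused

Atomic conditions:
  extended warranty purchased: yes → true
  NOT water damage present: yes → false
  tamper seal broken: no → false
  country of purchase = FR: JP == FR is false
  defect category = screen: cosmetic == screen is false
  NOT physical drop damage: yes → false
  original receipt provided: no → false
  product registered: no → false
  physical drop damage: yes → true
  estimated repair cost > 1394 USD: 1287 > 1394 is false
  defect category ∈ {mainboard, screen}: cosmetic is not in the set → false
  product age between 23 months and 45 months: 43 in [23, 45] is true
  prior claims on this unit ≥ 3: 3 ≥ 3 is true
Combine:
[1.1.1] exactly-one(true, false) = true
[1.1.2] exactly-one(false, false) = false
[1.1] true → false = false
[1] NOT false = true
[2.3] false → false (antecedent false ⇒ implication holds) = true
[2.4] true OR false = true
[2] false AND false AND true AND true = false
[3.1.1.1.2] false AND false = false
[3.1.1.1] false AND false = false
[3.1.1] NOT false = true
[3.1.2.2] true → false = false
[3.1.2] true AND false = false
[3.1] true → false = false
[3] NOT false = true
[root] exactly-one(true, false, true) = false
Overall: false → refused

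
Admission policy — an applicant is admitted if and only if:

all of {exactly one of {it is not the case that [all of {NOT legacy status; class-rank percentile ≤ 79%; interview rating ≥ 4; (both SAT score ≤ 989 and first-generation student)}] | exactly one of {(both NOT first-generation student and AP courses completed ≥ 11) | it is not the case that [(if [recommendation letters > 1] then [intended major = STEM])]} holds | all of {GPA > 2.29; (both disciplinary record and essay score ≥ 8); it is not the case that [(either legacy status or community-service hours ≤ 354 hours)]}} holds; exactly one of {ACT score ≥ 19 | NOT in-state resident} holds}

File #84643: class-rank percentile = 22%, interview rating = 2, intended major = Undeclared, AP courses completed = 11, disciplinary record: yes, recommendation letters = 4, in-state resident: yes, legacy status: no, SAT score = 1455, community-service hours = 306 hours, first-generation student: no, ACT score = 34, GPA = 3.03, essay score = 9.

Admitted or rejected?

Admitted

Atomic conditions:
  NOT legacy status: no → true
  class-rank percentile ≤ 79%: 22 ≤ 79 is true
  interview rating ≥ 4: 2 ≥ 4 is false
  SAT score ≤ 989: 1455 ≤ 989 is false
  first-generation student: no → false
  NOT first-generation student: no → true
  AP courses completed ≥ 11: 11 ≥ 11 is true
  recommendation letters > 1: 4 > 1 is true
  intended major = STEM: Undeclared == STEM is false
  GPA > 2.29: 3.03 > 2.29 is true
  disciplinary record: yes → true
  essay score ≥ 8: 9 ≥ 8 is true
  legacy status: no → false
  community-service hours ≤ 354 hours: 306 ≤ 354 is true
  ACT score ≥ 19: 34 ≥ 19 is true
  NOT in-state resident: yes → false
Combine:
[1.1.1.4] false AND false = false
[1.1.1] true AND true AND false AND false = false
[1.1] NOT false = true
[1.2.1] true AND true = true
[1.2.2.1] true → false = false
[1.2.2] NOT false = true
[1.2] exactly-one(true, true) = false
[1.3.2] true AND true = true
[1.3.3.1] false OR true = true
[1.3.3] NOT true = false
[1.3] true AND true AND false = false
[1] exactly-one(true, false, false) = true
[2] exactly-one(true, false) = true
[root] true AND true = true
Overall: true → admitted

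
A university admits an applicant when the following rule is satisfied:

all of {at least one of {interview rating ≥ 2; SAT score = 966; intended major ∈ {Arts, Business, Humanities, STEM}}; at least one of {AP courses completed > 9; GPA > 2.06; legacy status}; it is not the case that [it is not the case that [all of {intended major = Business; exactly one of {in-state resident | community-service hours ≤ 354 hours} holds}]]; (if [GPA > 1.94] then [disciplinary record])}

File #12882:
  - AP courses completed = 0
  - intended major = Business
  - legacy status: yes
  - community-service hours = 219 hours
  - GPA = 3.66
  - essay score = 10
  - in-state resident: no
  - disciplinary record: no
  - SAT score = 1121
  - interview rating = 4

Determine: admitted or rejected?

Atomic conditions:
  interview rating ≥ 2: 4 ≥ 2 is true
  SAT score = 966: 1121 == 966 is false
  intended major ∈ {Arts, Business, Humanities, STEM}: Business is in the set → true
  AP courses completed > 9: 0 > 9 is false
  GPA > 2.06: 3.66 > 2.06 is true
  legacy status: yes → true
  intended major = Business: Business == Business is true
  in-state resident: no → false
  community-service hours ≤ 354 hours: 219 ≤ 354 is true
  GPA > 1.94: 3.66 > 1.94 is true
  disciplinary record: no → false
Combine:
[1] true OR false OR true = true
[2] false OR true OR true = true
[3.1.1.2] exactly-one(false, true) = true
[3.1.1] true AND true = true
[3.1] NOT true = false
[3] NOT false = true
[4] true → false = false
[root] true AND true AND true AND false = false
Overall: false → rejected

Rejected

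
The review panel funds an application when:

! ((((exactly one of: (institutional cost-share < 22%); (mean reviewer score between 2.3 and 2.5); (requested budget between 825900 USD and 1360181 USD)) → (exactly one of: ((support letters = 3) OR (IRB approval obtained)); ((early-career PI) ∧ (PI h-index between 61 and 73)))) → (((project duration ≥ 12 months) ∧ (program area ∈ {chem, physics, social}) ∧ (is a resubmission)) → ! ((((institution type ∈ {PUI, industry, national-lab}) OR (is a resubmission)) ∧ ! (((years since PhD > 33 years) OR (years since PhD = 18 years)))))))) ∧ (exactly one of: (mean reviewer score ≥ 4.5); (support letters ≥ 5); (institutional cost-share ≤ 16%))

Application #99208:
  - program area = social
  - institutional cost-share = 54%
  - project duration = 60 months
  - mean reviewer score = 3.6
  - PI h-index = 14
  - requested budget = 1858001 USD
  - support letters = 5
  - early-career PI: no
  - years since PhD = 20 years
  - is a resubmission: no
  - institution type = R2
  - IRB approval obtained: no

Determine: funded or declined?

Atomic conditions:
  institutional cost-share < 22%: 54 < 22 is false
  mean reviewer score between 2.3 and 2.5: 3.6 in [2.3, 2.5] is false
  requested budget between 825900 USD and 1360181 USD: 1858001 in [825900, 1360181] is false
  support letters = 3: 5 == 3 is false
  IRB approval obtained: no → false
  early-career PI: no → false
  PI h-index between 61 and 73: 14 in [61, 73] is false
  project duration ≥ 12 months: 60 ≥ 12 is true
  program area ∈ {chem, physics, social}: social is in the set → true
  is a resubmission: no → false
  institution type ∈ {PUI, industry, national-lab}: R2 is not in the set → false
  years since PhD > 33 years: 20 > 33 is false
  years since PhD = 18 years: 20 == 18 is false
  mean reviewer score ≥ 4.5: 3.6 ≥ 4.5 is false
  support letters ≥ 5: 5 ≥ 5 is true
  institutional cost-share ≤ 16%: 54 ≤ 16 is false
Combine:
[1.1.1.1] exactly-one(false, false, false) = false
[1.1.1.2.1] false OR false = false
[1.1.1.2.2] false AND false = false
[1.1.1.2] exactly-one(false, false) = false
[1.1.1] false → false (antecedent false ⇒ implication holds) = true
[1.1.2.1] true AND true AND false = false
[1.1.2.2.1.1] false OR false = false
[1.1.2.2.1.2.1] false OR false = false
[1.1.2.2.1.2] NOT false = true
[1.1.2.2.1] false AND true = false
[1.1.2.2] NOT false = true
[1.1.2] false → true (antecedent false ⇒ implication holds) = true
[1.1] true → true = true
[1] NOT true = false
[2] exactly-one(false, true, false) = true
[root] false AND true = false
Overall: false → declined

Declined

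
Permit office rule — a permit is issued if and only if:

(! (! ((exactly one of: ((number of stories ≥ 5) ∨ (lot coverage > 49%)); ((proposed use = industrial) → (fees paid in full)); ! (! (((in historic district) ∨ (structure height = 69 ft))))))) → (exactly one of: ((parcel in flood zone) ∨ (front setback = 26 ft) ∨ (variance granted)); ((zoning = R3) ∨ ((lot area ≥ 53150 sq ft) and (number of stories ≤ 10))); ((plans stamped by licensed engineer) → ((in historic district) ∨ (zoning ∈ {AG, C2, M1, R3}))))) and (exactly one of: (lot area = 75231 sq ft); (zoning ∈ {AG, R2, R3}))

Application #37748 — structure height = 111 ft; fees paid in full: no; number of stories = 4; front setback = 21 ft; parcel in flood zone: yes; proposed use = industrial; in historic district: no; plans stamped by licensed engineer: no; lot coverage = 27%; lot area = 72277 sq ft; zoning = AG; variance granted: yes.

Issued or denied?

Issued

Atomic conditions:
  number of stories ≥ 5: 4 ≥ 5 is false
  lot coverage > 49%: 27 > 49 is false
  proposed use = industrial: industrial == industrial is true
  fees paid in full: no → false
  in historic district: no → false
  structure height = 69 ft: 111 == 69 is false
  parcel in flood zone: yes → true
  front setback = 26 ft: 21 == 26 is false
  variance granted: yes → true
  zoning = R3: AG == R3 is false
  lot area ≥ 53150 sq ft: 72277 ≥ 53150 is true
  number of stories ≤ 10: 4 ≤ 10 is true
  plans stamped by licensed engineer: no → false
  zoning ∈ {AG, C2, M1, R3}: AG is in the set → true
  lot area = 75231 sq ft: 72277 == 75231 is false
  zoning ∈ {AG, R2, R3}: AG is in the set → true
Combine:
[1.1.1.1.1] false OR false = false
[1.1.1.1.2] true → false = false
[1.1.1.1.3.1.1] false OR false = false
[1.1.1.1.3.1] NOT false = true
[1.1.1.1.3] NOT true = false
[1.1.1.1] exactly-one(false, false, false) = false
[1.1.1] NOT false = true
[1.1] NOT true = false
[1.2.1] true OR false OR true = true
[1.2.2.2] true AND true = true
[1.2.2] false OR true = true
[1.2.3.2] false OR true = true
[1.2.3] false → true (antecedent false ⇒ implication holds) = true
[1.2] exactly-one(true, true, true) = false
[1] false → false (antecedent false ⇒ implication holds) = true
[2] exactly-one(false, true) = true
[root] true AND true = true
Overall: true → issued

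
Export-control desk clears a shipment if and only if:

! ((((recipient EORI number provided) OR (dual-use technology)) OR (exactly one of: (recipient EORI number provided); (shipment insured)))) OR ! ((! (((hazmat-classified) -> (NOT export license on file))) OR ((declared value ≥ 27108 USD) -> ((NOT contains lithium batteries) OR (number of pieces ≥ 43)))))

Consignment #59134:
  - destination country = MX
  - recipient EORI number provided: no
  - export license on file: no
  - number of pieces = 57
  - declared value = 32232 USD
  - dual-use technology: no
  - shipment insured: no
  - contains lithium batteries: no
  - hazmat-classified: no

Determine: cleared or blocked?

Atomic conditions:
  recipient EORI number provided: no → false
  dual-use technology: no → false
  shipment insured: no → false
  hazmat-classified: no → false
  NOT export license on file: no → true
  declared value ≥ 27108 USD: 32232 ≥ 27108 is true
  NOT contains lithium batteries: no → true
  number of pieces ≥ 43: 57 ≥ 43 is true
Combine:
[1.1.1] false OR false = false
[1.1.2] exactly-one(false, false) = false
[1.1] false OR false = false
[1] NOT false = true
[2.1.1.1] false → true (antecedent false ⇒ implication holds) = true
[2.1.1] NOT true = false
[2.1.2.2] true OR true = true
[2.1.2] true → true = true
[2.1] false OR true = true
[2] NOT true = false
[root] true OR false = true
Overall: true → cleared

Cleared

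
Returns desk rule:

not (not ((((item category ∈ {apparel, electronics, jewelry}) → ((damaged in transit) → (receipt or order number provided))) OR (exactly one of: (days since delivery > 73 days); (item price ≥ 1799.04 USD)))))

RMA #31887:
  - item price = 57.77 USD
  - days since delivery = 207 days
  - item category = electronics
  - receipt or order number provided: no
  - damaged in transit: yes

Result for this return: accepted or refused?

Atomic conditions:
  item category ∈ {apparel, electronics, jewelry}: electronics is in the set → true
  damaged in transit: yes → true
  receipt or order number provided: no → false
  days since delivery > 73 days: 207 > 73 is true
  item price ≥ 1799.04 USD: 57.77 ≥ 1799.04 is false
Combine:
[1.1.1.2] true → false = false
[1.1.1] true → false = false
[1.1.2] exactly-one(true, false) = true
[1.1] false OR true = true
[1] NOT true = false
[root] NOT false = true
Overall: true → accepted

Accepted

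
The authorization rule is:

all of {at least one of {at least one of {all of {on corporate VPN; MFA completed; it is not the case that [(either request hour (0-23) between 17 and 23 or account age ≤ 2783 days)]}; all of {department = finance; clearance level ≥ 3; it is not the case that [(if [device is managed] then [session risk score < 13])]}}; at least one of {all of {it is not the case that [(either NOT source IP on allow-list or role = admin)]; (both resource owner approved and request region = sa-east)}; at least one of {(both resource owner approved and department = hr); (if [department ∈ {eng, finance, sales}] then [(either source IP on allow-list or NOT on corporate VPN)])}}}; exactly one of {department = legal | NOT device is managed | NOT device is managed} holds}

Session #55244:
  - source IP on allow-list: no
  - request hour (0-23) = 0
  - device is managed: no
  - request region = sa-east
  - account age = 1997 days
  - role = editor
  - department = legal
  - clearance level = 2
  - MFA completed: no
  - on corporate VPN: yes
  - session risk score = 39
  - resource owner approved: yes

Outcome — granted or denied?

Denied

Atomic conditions:
  on corporate VPN: yes → true
  MFA completed: no → false
  request hour (0-23) between 17 and 23: 0 in [17, 23] is false
  account age ≤ 2783 days: 1997 ≤ 2783 is true
  department = finance: legal == finance is false
  clearance level ≥ 3: 2 ≥ 3 is false
  device is managed: no → false
  session risk score < 13: 39 < 13 is false
  NOT source IP on allow-list: no → true
  role = admin: editor == admin is false
  resource owner approved: yes → true
  request region = sa-east: sa-east == sa-east is true
  department = hr: legal == hr is false
  department ∈ {eng, finance, sales}: legal is not in the set → false
  source IP on allow-list: no → false
  NOT on corporate VPN: yes → false
  department = legal: legal == legal is true
  NOT device is managed: no → true
Combine:
[1.1.1.3.1] false OR true = true
[1.1.1.3] NOT true = false
[1.1.1] true AND false AND false = false
[1.1.2.3.1] false → false (antecedent false ⇒ implication holds) = true
[1.1.2.3] NOT true = false
[1.1.2] false AND false AND false = false
[1.1] false OR false = false
[1.2.1.1.1] true OR false = true
[1.2.1.1] NOT true = false
[1.2.1.2] true AND true = true
[1.2.1] false AND true = false
[1.2.2.1] true AND false = false
[1.2.2.2.2] false OR false = false
[1.2.2.2] false → false (antecedent false ⇒ implication holds) = true
[1.2.2] false OR true = true
[1.2] false OR true = true
[1] false OR true = true
[2] exactly-one(true, true, true) = false
[root] true AND false = false
Overall: false → denied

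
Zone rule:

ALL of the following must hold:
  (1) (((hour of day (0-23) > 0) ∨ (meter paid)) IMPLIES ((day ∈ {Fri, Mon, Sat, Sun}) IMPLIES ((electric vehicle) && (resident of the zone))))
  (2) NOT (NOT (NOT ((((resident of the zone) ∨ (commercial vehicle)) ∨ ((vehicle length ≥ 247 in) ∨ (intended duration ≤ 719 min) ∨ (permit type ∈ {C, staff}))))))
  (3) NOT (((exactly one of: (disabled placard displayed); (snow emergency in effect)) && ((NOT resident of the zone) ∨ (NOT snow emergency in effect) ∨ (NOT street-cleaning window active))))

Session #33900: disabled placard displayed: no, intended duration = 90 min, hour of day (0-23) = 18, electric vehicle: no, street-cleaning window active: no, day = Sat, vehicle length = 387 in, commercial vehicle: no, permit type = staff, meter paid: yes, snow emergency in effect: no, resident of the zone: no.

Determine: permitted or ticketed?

Ticketed

Atomic conditions:
  hour of day (0-23) > 0: 18 > 0 is true
  meter paid: yes → true
  day ∈ {Fri, Mon, Sat, Sun}: Sat is in the set → true
  electric vehicle: no → false
  resident of the zone: no → false
  commercial vehicle: no → false
  vehicle length ≥ 247 in: 387 ≥ 247 is true
  intended duration ≤ 719 min: 90 ≤ 719 is true
  permit type ∈ {C, staff}: staff is in the set → true
  disabled placard displayed: no → false
  snow emergency in effect: no → false
  NOT resident of the zone: no → true
  NOT snow emergency in effect: no → true
  NOT street-cleaning window active: no → true
Combine:
[1.1] true OR true = true
[1.2.2] false AND false = false
[1.2] true → false = false
[1] true → false = false
[2.1.1.1.1] false OR false = false
[2.1.1.1.2] true OR true OR true = true
[2.1.1.1] false OR true = true
[2.1.1] NOT true = false
[2.1] NOT false = true
[2] NOT true = false
[3.1.1] exactly-one(false, false) = false
[3.1.2] true OR true OR true = true
[3.1] false AND true = false
[3] NOT false = true
[root] false AND false AND true = false
Overall: false → ticketed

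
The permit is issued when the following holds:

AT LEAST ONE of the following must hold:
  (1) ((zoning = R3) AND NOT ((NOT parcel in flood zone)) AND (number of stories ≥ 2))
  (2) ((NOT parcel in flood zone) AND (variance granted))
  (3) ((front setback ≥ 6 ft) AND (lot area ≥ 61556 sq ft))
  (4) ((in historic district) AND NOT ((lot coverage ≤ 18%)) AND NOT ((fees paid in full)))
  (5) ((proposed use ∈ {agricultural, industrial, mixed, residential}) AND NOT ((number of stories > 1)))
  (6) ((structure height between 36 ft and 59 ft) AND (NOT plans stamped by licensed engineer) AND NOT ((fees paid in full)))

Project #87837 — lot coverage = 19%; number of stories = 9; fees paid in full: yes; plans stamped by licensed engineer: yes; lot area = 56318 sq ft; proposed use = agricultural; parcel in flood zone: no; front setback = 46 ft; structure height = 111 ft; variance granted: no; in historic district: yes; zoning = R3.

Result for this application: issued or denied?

Denied

Atomic conditions:
  zoning = R3: R3 == R3 is true
  NOT parcel in flood zone: no → true
  number of stories ≥ 2: 9 ≥ 2 is true
  variance granted: no → false
  front setback ≥ 6 ft: 46 ≥ 6 is true
  lot area ≥ 61556 sq ft: 56318 ≥ 61556 is false
  in historic district: yes → true
  lot coverage ≤ 18%: 19 ≤ 18 is false
  fees paid in full: yes → true
  proposed use ∈ {agricultural, industrial, mixed, residential}: agricultural is in the set → true
  number of stories > 1: 9 > 1 is true
  structure height between 36 ft and 59 ft: 111 in [36, 59] is false
  NOT plans stamped by licensed engineer: yes → false
Combine:
[1.2] NOT true = false
[1] true AND false AND true = false
[2] true AND false = false
[3] true AND false = false
[4.2] NOT false = true
[4.3] NOT true = false
[4] true AND true AND false = false
[5.2] NOT true = false
[5] true AND false = false
[6.3] NOT true = false
[6] false AND false AND false = false
[root] false OR false OR false OR false OR false OR false = false
Overall: false → denied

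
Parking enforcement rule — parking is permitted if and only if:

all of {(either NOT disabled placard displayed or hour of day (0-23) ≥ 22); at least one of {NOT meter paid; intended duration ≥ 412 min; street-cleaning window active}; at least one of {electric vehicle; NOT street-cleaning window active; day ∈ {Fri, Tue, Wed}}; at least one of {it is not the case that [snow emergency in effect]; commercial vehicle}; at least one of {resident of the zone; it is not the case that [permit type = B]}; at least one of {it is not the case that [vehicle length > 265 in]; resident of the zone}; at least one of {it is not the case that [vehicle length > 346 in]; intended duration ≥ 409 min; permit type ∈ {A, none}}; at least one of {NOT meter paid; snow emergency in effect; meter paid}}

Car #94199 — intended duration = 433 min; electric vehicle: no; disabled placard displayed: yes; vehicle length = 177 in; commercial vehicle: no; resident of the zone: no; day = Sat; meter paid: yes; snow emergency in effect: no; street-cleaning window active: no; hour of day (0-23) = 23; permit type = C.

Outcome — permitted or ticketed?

Atomic conditions:
  NOT disabled placard displayed: yes → false
  hour of day (0-23) ≥ 22: 23 ≥ 22 is true
  NOT meter paid: yes → false
  intended duration ≥ 412 min: 433 ≥ 412 is true
  street-cleaning window active: no → false
  electric vehicle: no → false
  NOT street-cleaning window active: no → true
  day ∈ {Fri, Tue, Wed}: Sat is not in the set → false
  snow emergency in effect: no → false
  commercial vehicle: no → false
  resident of the zone: no → false
  permit type = B: C == B is false
  vehicle length > 265 in: 177 > 265 is false
  vehicle length > 346 in: 177 > 346 is false
  intended duration ≥ 409 min: 433 ≥ 409 is true
  permit type ∈ {A, none}: C is not in the set → false
  meter paid: yes → true
Combine:
[1] false OR true = true
[2] false OR true OR false = true
[3] false OR true OR false = true
[4.1] NOT false = true
[4] true OR false = true
[5.2] NOT false = true
[5] false OR true = true
[6.1] NOT false = true
[6] true OR false = true
[7.1] NOT false = true
[7] true OR true OR false = true
[8] false OR false OR true = true
[root] true AND true AND true AND true AND true AND true AND true AND true = true
Overall: true → permitted

Permitted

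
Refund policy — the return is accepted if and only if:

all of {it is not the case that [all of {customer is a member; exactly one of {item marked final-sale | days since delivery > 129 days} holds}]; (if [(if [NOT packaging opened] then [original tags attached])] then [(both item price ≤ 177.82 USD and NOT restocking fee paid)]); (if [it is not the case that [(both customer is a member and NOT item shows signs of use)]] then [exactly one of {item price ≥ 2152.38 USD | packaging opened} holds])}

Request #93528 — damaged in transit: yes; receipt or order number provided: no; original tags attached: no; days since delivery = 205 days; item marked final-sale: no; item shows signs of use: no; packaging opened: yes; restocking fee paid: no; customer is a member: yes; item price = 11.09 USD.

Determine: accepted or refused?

Atomic conditions:
  customer is a member: yes → true
  item marked final-sale: no → false
  days since delivery > 129 days: 205 > 129 is true
  NOT packaging opened: yes → false
  original tags attached: no → false
  item price ≤ 177.82 USD: 11.09 ≤ 177.82 is true
  NOT restocking fee paid: no → true
  NOT item shows signs of use: no → true
  item price ≥ 2152.38 USD: 11.09 ≥ 2152.38 is false
  packaging opened: yes → true
Combine:
[1.1.2] exactly-one(false, true) = true
[1.1] true AND true = true
[1] NOT true = false
[2.1] false → false (antecedent false ⇒ implication holds) = true
[2.2] true AND true = true
[2] true → true = true
[3.1.1] true AND true = true
[3.1] NOT true = false
[3.2] exactly-one(false, true) = true
[3] false → true (antecedent false ⇒ implication holds) = true
[root] false AND true AND true = false
Overall: false → refused

Refused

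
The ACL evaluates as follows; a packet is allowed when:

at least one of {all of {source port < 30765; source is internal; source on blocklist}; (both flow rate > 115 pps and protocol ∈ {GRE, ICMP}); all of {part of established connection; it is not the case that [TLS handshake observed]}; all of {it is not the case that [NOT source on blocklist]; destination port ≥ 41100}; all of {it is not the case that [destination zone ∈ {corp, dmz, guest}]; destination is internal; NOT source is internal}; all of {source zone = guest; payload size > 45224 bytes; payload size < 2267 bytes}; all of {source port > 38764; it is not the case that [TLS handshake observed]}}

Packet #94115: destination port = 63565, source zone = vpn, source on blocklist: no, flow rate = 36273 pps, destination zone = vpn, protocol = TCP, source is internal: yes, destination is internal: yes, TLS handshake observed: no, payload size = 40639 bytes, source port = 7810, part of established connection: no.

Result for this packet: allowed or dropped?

Dropped

Atomic conditions:
  source port < 30765: 7810 < 30765 is true
  source is internal: yes → true
  source on blocklist: no → false
  flow rate > 115 pps: 36273 > 115 is true
  protocol ∈ {GRE, ICMP}: TCP is not in the set → false
  part of established connection: no → false
  TLS handshake observed: no → false
  NOT source on blocklist: no → true
  destination port ≥ 41100: 63565 ≥ 41100 is true
  destination zone ∈ {corp, dmz, guest}: vpn is not in the set → false
  destination is internal: yes → true
  NOT source is internal: yes → false
  source zone = guest: vpn == guest is false
  payload size > 45224 bytes: 40639 > 45224 is false
  payload size < 2267 bytes: 40639 < 2267 is false
  source port > 38764: 7810 > 38764 is false
Combine:
[1] true AND true AND false = false
[2] true AND false = false
[3.2] NOT false = true
[3] false AND true = false
[4.1] NOT true = false
[4] false AND true = false
[5.1] NOT false = true
[5] true AND true AND false = false
[6] false AND false AND false = false
[7.2] NOT false = true
[7] false AND true = false
[root] false OR false OR false OR false OR false OR false OR false = false
Overall: false → dropped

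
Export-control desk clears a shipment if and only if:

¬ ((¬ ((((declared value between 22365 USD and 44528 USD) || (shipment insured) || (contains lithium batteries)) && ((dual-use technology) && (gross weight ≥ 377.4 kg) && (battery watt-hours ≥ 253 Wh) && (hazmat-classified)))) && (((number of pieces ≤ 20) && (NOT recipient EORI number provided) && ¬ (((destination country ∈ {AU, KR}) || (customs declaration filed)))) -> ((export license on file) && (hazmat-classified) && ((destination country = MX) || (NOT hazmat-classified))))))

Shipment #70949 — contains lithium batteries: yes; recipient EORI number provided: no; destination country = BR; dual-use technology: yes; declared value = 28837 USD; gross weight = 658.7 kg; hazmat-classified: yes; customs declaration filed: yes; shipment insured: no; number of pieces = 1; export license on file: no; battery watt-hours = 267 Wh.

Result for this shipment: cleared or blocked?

Atomic conditions:
  declared value between 22365 USD and 44528 USD: 28837 in [22365, 44528] is true
  shipment insured: no → false
  contains lithium batteries: yes → true
  dual-use technology: yes → true
  gross weight ≥ 377.4 kg: 658.7 ≥ 377.4 is true
  battery watt-hours ≥ 253 Wh: 267 ≥ 253 is true
  hazmat-classified: yes → true
  number of pieces ≤ 20: 1 ≤ 20 is true
  NOT recipient EORI number provided: no → true
  destination country ∈ {AU, KR}: BR is not in the set → false
  customs declaration filed: yes → true
  export license on file: no → false
  destination country = MX: BR == MX is false
  NOT hazmat-classified: yes → false
Combine:
[1.1.1.1] true OR false OR true = true
[1.1.1.2] true AND true AND true AND true = true
[1.1.1] true AND true = true
[1.1] NOT true = false
[1.2.1.3.1] false OR true = true
[1.2.1.3] NOT true = false
[1.2.1] true AND true AND false = false
[1.2.2.3] false OR false = false
[1.2.2] false AND true AND false = false
[1.2] false → false (antecedent false ⇒ implication holds) = true
[1] false AND true = false
[root] NOT false = true
Overall: true → cleared

Cleared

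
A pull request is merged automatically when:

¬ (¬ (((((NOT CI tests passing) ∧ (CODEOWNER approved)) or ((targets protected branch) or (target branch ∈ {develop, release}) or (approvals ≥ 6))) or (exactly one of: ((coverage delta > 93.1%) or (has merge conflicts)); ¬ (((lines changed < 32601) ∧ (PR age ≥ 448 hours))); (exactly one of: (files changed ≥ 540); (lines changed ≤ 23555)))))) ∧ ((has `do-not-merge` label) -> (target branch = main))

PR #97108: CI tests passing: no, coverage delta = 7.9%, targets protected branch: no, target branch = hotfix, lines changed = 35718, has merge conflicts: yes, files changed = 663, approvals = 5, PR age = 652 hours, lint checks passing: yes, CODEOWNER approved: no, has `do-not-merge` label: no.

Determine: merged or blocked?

Atomic conditions:
  NOT CI tests passing: no → true
  CODEOWNER approved: no → false
  targets protected branch: no → false
  target branch ∈ {develop, release}: hotfix is not in the set → false
  approvals ≥ 6: 5 ≥ 6 is false
  coverage delta > 93.1%: 7.9 > 93.1 is false
  has merge conflicts: yes → true
  lines changed < 32601: 35718 < 32601 is false
  PR age ≥ 448 hours: 652 ≥ 448 is true
  files changed ≥ 540: 663 ≥ 540 is true
  lines changed ≤ 23555: 35718 ≤ 23555 is false
  has `do-not-merge` label: no → false
  target branch = main: hotfix == main is false
Combine:
[1.1.1.1.1] true AND false = false
[1.1.1.1.2] false OR false OR false = false
[1.1.1.1] false OR false = false
[1.1.1.2.1] false OR true = true
[1.1.1.2.2.1] false AND true = false
[1.1.1.2.2] NOT false = true
[1.1.1.2.3] exactly-one(true, false) = true
[1.1.1.2] exactly-one(true, true, true) = false
[1.1.1] false OR false = false
[1.1] NOT false = true
[1] NOT true = false
[2] false → false (antecedent false ⇒ implication holds) = true
[root] false AND true = false
Overall: false → blocked

Blocked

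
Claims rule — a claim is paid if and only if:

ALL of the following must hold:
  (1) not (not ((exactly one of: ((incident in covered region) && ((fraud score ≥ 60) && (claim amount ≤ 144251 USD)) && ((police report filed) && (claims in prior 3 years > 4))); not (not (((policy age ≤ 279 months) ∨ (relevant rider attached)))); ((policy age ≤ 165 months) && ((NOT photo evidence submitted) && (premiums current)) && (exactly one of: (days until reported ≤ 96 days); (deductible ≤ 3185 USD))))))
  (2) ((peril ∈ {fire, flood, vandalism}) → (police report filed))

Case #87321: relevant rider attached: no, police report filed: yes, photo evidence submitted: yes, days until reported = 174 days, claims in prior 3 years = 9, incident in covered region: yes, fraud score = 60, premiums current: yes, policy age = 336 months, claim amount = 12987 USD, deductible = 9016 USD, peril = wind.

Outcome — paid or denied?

Atomic conditions:
  incident in covered region: yes → true
  fraud score ≥ 60: 60 ≥ 60 is true
  claim amount ≤ 144251 USD: 12987 ≤ 144251 is true
  police report filed: yes → true
  claims in prior 3 years > 4: 9 > 4 is true
  policy age ≤ 279 months: 336 ≤ 279 is false
  relevant rider attached: no → false
  policy age ≤ 165 months: 336 ≤ 165 is false
  NOT photo evidence submitted: yes → false
  premiums current: yes → true
  days until reported ≤ 96 days: 174 ≤ 96 is false
  deductible ≤ 3185 USD: 9016 ≤ 3185 is false
  peril ∈ {fire, flood, vandalism}: wind is not in the set → false
Combine:
[1.1.1.1.2] true AND true = true
[1.1.1.1.3] true AND true = true
[1.1.1.1] true AND true AND true = true
[1.1.1.2.1.1] false OR false = false
[1.1.1.2.1] NOT false = true
[1.1.1.2] NOT true = false
[1.1.1.3.2] false AND true = false
[1.1.1.3.3] exactly-one(false, false) = false
[1.1.1.3] false AND false AND false = false
[1.1.1] exactly-one(true, false, false) = true
[1.1] NOT true = false
[1] NOT false = true
[2] false → true (antecedent false ⇒ implication holds) = true
[root] true AND true = true
Overall: true → paid

Paid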